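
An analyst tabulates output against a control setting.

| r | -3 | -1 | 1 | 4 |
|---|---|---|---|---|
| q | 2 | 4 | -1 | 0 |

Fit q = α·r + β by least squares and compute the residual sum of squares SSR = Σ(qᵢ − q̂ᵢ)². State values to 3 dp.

SSR = 9.140

Entries of MᵀM: Σr·r = 27, Σr = 1, Σ1 = 4.
And Σr·q = -11, Σq = 5.
So MᵀM·[α, β]ᵀ = Mᵀq: [[27, 1]; [1, 4]]·[α, β]ᵀ = [-11, 5]ᵀ.
Δ = 27·4 − 1² = 107.
α = ((-11)·4 − 1·5)/107 = -49/107; β = (27·5 − 1·(-11))/107 = 146/107.
Residuals: -79/107, 233/107, -204/107, 50/107; SSR = 978/107.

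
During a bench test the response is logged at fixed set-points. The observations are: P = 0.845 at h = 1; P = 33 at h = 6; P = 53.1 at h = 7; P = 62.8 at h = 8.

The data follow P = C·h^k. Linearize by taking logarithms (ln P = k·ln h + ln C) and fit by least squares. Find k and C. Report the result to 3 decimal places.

k = 2.085, C = 0.842

With ln Pᵢ as the transformed response and ln hᵢ as the regressor:
AᵀA = [[11.3210, 5.8171]; [5.8171, 4]], rhs = [22.6032, 11.4402]ᵀ  (here Σln h = 5.8171, Σ(ln h)² = 11.3210, Σln P = 11.4402, Σln h·ln P = 22.6032).
Δ = 11.3210·4 − (5.8171)² = 11.4454; k = (22.6032·4 − 5.8171·11.4402)/11.4454 = 2.08501, ln C = (11.3210·11.4402 − 5.8171·22.6032)/11.4454 = -0.17212, so C = exp(-0.17212) = 0.84187.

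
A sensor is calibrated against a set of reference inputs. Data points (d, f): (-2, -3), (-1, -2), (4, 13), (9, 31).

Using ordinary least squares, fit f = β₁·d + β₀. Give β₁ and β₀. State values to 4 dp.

β₁ = 3.1364, β₀ = 1.9091

Entries of XᵀX: Σd·d = 102, Σd = 10, Σ1 = 4.
Right-hand side: Σd·f = 339, Σf = 39.
So XᵀX·[β₁, β₀]ᵀ = Xᵀf: [[102, 10]; [10, 4]]·[β₁, β₀]ᵀ = [339, 39]ᵀ.
det = 102·4 − 10² = 308.
β₁ = (339·4 − 10·39)/308 = 69/22; β₀ = (102·39 − 10·339)/308 = 21/11.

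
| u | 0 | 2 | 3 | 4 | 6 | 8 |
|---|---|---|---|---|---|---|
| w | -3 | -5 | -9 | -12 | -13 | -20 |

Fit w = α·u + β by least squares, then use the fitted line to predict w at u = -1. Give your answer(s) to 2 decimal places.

ŵ = -0.23

Compute the Gram sums: Σu·u = 129, Σu = 23, Σ1 = 6.
Moment sums: Σu·w = -323, Σw = -62.
MᵀM·[α, β]ᵀ = Mᵀw becomes [[129, 23]; [23, 6]]·[α, β]ᵀ = [-323, -62]ᵀ.
Determinant 129·6 − 23² = 245.
α = ((-323)·6 − 23·(-62))/245 = -512/245; β = (129·(-62) − 23·(-323))/245 = -569/245.
At u = -1: ŵ = (-512/245)·(-1) + (-569/245)·(1) = -57/245.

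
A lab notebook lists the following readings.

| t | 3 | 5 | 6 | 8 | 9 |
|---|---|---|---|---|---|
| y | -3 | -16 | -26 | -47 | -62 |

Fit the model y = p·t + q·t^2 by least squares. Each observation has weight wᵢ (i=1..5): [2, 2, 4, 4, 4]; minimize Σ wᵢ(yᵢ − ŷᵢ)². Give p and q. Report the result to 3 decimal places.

Forming AᵀWA = [[792, 6132]; [6132, 49224]] and AᵀWy = [-4538, -36718]ᵀ gives AᵀWA·[p, q]ᵀ = AᵀWy.
Δ = 792·49224 − 6132² = 1383984.
p = ((-4538)·49224 − 6132·(-36718))/1383984 = 10573/8238; q = (792·(-36718) − 6132·(-4538))/1383984 = -52235/57666.

p = 1.283, q = -0.906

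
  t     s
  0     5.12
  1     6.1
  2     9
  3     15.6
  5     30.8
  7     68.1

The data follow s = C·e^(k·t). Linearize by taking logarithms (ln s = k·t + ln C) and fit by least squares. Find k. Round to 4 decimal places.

Linearized form: ln s = k·t + ln C. From the 6 transformed points,
AᵀA = [[88.0000, 18.0000]; [18.0000, 6]], rhs = [61.1290, 16.0344]ᵀ  (here Σt = 18.0000, Σ(t)² = 88.0000, Σln s = 16.0344, Σt·ln s = 61.1290).
Solving (det = 204.0000): k = 0.38311, ln C = 1.52308.

k = 0.3831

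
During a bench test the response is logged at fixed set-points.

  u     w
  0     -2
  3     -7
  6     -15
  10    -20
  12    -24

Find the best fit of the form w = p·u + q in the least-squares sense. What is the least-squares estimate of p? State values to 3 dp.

Compute the Gram sums: Σu·u = 289, Σu = 31, Σ1 = 5.
Moment sums: Σu·w = -599, Σw = -68.
AᵀA·[p, q]ᵀ = Aᵀw becomes [[289, 31]; [31, 5]]·[p, q]ᵀ = [-599, -68]ᵀ.
Determinant 289·5 − 31² = 484.
p = ((-599)·5 − 31·(-68))/484 = -887/484; q = (289·(-68) − 31·(-599))/484 = -1083/484.

p = -1.833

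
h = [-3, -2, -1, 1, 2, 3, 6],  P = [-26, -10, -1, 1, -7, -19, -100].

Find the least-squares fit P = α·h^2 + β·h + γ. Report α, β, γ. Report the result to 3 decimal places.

Compute the Gram sums: Σh^2·h^2 = 1492, Σh^2·h = 216, Σh^2 = 64, Σh·h = 64, Σh = 6, Σ1 = 7.
And Σh^2·P = -4073, Σh·P = -571, ΣP = -162.
Inverting the 3×3 Gram matrix, [α, β, γ]ᵀ = [-145097/47964, 15031/15988, 12709/3426]ᵀ.

α = -3.025, β = 0.940, γ = 3.710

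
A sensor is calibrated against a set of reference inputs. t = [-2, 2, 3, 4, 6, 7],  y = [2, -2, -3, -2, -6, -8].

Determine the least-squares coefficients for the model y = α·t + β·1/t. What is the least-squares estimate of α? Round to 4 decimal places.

α = -1.0289

Sums needed: Σt·t = 118, Σt·1/t = 6, Σ1/t·1/t = 5093/7056.
Right-hand side: Σt·y = -117, Σ1/t·y = -79/14.
XᵀX·[α, β]ᵀ = Xᵀy becomes [[118, 6]; [6, 5093/7056]]·[α, β]ᵀ = [-117, -79/14]ᵀ.
Eliminating β: (5093/7056)·(row 1) − 6·(row 2) gives (173479/3528)·α = (5093/7056)·(-117) − 6·(-79/14) = -39665/784, so α = -356985/346958.
Then β = ((-79/14) − 6·(-356985/346958))/(5093/7056) = 127512/173479.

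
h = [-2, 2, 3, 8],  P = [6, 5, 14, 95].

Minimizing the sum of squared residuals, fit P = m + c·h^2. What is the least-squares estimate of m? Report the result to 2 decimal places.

m = -0.11

Compute the Gram sums: Σ1 = 4, Σh^2 = 81, Σh^2·h^2 = 4209.
And ΣP = 120, Σh^2·P = 6250.
So MᵀM·[m, c]ᵀ = MᵀP: [[4, 81]; [81, 4209]]·[m, c]ᵀ = [120, 6250]ᵀ.
Determinant 4·4209 − 81² = 10275.
m = (120·4209 − 81·6250)/10275 = -78/685; c = (4·6250 − 81·120)/10275 = 3056/2055.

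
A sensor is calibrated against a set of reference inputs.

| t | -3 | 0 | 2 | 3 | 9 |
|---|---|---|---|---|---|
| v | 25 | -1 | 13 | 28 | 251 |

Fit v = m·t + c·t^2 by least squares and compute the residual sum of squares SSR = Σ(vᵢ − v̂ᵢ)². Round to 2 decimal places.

Setting ∂/∂m … = 0 gives: 103·m + 737·c = 2294;  737·m + 6739·c = 20860.
(Σt·t = 103, Σt·t^2 = 737, Σt^2·t^2 = 6739, Σt·v = 2294, Σt^2·v = 20860.)
Eliminating c: 6739·(row 1) − 737·(row 2) gives 150948·m = 6739·2294 − 737·20860 = 85446, so m = 4747/8386.
Then c = (20860 − 737·(4747/8386))/6739 = 25439/8386.
Residuals: -2530/4193, -1, -1116/4193, -4192/4193, 802/4193; SSR = 10361/4193.

SSR = 2.47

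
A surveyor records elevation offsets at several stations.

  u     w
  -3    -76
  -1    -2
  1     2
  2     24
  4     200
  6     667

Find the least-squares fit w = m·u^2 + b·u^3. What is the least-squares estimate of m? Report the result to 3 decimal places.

m = 0.503

From the data, Σu^2·u^2 = 1651, Σu^2·u^3 = 8589, Σu^3·u^3 = 51547.
And Σu^2·w = 26624, Σu^3·w = 159120.
Eliminating b: 51547·(row 1) − 8589·(row 2) gives 11333176·m = 51547·26624 − 8589·159120 = 5705648, so m = 713206/1416647.
Then b = (159120 − 8589·(713206/1416647))/51547 = 4254198/1416647.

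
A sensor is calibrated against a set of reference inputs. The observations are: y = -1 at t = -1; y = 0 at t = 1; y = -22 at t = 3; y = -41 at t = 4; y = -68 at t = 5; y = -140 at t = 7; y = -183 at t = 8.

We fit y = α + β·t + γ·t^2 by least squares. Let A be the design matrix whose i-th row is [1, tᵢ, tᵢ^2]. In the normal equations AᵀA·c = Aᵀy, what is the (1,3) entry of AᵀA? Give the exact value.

Row 1 ↔ basis 1, column 3 ↔ basis t^2, so (AᵀA)_{1,3} = Σᵢ t^2 = (1)·(1) + (1)·(1) + (1)·(9) + (1)·(16) + (1)·(25) + (1)·(49) + (1)·(64) = 165.

165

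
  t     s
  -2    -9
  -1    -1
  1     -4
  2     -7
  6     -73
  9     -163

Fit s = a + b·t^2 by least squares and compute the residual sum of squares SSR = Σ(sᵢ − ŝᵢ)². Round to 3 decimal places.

SSR = 6.929

With design matrix M, MᵀM = [[6, 127]; [127, 7891]] and Mᵀs = [-257, -15900]ᵀ.
Determinant 6·7891 − 127² = 31217.
a = ((-257)·7891 − 127·(-15900))/31217 = -8687/31217; b = (6·(-15900) − 127·(-257))/31217 = -62761/31217.
Residuals: -21222/31217, 40231/31217, -53420/31217, 41212/31217, -10758/31217, 3957/31217; SSR = 216306/31217.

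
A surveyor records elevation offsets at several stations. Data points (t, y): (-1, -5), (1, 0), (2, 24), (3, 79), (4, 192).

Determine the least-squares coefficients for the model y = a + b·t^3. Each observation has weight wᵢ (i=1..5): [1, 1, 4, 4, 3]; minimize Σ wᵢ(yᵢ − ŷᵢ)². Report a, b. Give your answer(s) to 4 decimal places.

a = -1.4206, b = 3.0165

From the data, Σwᵢ·1 = 13, Σwᵢ·t^3 = 332, Σwᵢ·t^3·t^3 = 15462.
Right-hand side: Σwᵢ·y = 983, Σwᵢ·t^3·y = 46169.
Determinant 13·15462 − 332² = 90782.
a = (983·15462 − 332·46169)/90782 = -64481/45391; b = (13·46169 − 332·983)/90782 = 273841/90782.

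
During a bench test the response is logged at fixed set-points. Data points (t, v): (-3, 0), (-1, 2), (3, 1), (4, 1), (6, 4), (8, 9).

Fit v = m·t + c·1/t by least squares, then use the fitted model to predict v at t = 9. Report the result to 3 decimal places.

Compute the Gram sums: Σt·t = 135, Σt·1/t = 6, Σ1/t·1/t = 85/64.
Moment sums: Σt·v = 101, Σ1/t·v = 3/8.
Eliminating c: (85/64)·(row 1) − 6·(row 2) gives (9171/64)·m = (85/64)·101 − 6·(3/8) = 8441/64, so m = 8441/9171.
Then c = ((3/8) − 6·(8441/9171))/(85/64) = -11848/3057.
At t = 9: v̂ = (8441/9171)·(9) + (-11848/3057)·(1/9) = 216059/27513.

v̂ = 7.853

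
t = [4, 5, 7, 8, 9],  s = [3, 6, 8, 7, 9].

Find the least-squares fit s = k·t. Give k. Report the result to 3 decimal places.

k = 1.000

From the data, Σt·t = 235.
For Aᵀs: Σt·s = 235.
AᵀA·[k]ᵀ = Aᵀs becomes [[235]]·[k]ᵀ = [235]ᵀ.
Hence k = 235 / 235 ≈ 1.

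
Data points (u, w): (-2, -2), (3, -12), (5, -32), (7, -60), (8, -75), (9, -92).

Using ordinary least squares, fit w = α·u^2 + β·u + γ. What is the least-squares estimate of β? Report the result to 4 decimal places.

β = -1.2930

Entries of XᵀX: Σu^2·u^2 = 13780, Σu^2·u = 1728, Σu^2 = 232, Σu·u = 232, Σu = 30, Σ1 = 6.
Right-hand side: Σu^2·w = -16108, Σu·w = -2040, Σw = -273.
Row-reducing yields α = -26949/26903, β = -69573/53806, γ = -8126/26903.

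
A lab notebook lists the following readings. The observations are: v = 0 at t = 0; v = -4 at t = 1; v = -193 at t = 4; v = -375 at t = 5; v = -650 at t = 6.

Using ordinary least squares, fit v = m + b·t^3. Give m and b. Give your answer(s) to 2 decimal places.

m = -0.38, b = -3.01

Normal-equation sums: Σ1 = 5, Σt^3 = 406, Σt^3·t^3 = 66378.
Moment sums: Σv = -1222, Σt^3·v = -199631.
Δ = 5·66378 − 406² = 167054.
m = ((-1222)·66378 − 406·(-199631))/167054 = -31865/83527; b = (5·(-199631) − 406·(-1222))/167054 = -502023/167054.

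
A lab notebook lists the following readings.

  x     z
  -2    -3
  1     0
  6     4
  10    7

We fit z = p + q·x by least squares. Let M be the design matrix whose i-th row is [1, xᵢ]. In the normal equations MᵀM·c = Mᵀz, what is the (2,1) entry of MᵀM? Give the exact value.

Row 2 ↔ basis x, column 1 ↔ basis 1, so (MᵀM)_{2,1} = Σᵢ x = (-2)·(1) + (1)·(1) + (6)·(1) + (10)·(1) = 15.

15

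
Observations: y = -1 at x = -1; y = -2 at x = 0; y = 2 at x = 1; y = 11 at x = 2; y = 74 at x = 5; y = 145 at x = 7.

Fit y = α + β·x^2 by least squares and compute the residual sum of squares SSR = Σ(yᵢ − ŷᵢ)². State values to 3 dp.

SSR = 6.725

The normal equations are: 6·α + 80·β = 229;  80·α + 3044·β = 9000.
Δ = 6·3044 − 80² = 11864.
α = (229·3044 − 80·9000)/11864 = -5731/2966; β = (6·9000 − 80·229)/11864 = 4460/1483.
Residuals: -6155/2966, -201/2966, 2743/2966, 2677/2966, 2215/2966, -1279/2966; SSR = 19945/2966.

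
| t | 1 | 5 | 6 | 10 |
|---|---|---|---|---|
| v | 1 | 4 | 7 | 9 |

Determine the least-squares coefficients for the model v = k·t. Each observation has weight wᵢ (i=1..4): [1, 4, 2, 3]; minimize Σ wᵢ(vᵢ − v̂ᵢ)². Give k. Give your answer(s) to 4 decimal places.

With design matrix M, MᵀWM = [[473]] and MᵀWv = [435]ᵀ.
Hence k = 435 / 473 ≈ 0.919662.

k = 0.9197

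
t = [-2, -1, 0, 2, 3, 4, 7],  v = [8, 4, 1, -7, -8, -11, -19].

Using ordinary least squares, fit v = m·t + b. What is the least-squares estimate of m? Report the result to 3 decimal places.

m = -2.983

Setting ∂/∂m … = 0 gives: 83·m + 13·b = -235;  13·m + 7·b = -32.
Eliminating b: 7·(row 1) − 13·(row 2) gives 412·m = 7·(-235) − 13·(-32) = -1229, so m = -1229/412.
Then b = ((-32) − 13·(-1229/412))/7 = 399/412.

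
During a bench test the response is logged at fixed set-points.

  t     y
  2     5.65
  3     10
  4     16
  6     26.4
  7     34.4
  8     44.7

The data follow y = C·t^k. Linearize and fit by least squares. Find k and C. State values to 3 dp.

k = 1.462, C = 2.037

Linearized form: ln y = k·ln t + ln C. From the 6 transformed points,
Over the data: Σln t = 8.9952, Σ(ln t)² = 14.9303, Σln y = 17.4182, Σln t·ln y = 28.2252.
Normal system: [[14.9303, 8.9952]; [8.9952, 6]]·[k, ln C]ᵀ = [28.2252, 17.4182]ᵀ.
Solving (det = 8.6686): k = 1.46177, ln C = 0.71156, so C = exp(0.71156) = 2.03716.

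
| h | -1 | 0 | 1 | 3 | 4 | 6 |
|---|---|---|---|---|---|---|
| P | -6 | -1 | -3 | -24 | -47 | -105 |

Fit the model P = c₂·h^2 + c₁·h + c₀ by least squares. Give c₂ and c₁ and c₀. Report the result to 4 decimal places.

c₂ = -3.1303, c₁ = 1.4273, c₀ = -1.2242

The normal equations are: 1635·c₂ + 307·c₁ + 63·c₀ = -4757;  307·c₂ + 63·c₁ + 13·c₀ = -887;  63·c₂ + 13·c₁ + 6·c₀ = -186.
Inverting the 3×3 Gram matrix, [c₂, c₁, c₀]ᵀ = [-1033/330, 157/110, -202/165]ᵀ.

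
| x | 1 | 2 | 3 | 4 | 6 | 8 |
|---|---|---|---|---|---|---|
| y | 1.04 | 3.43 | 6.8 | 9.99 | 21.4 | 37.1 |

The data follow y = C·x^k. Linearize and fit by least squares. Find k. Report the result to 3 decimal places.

k = 1.698

Let Y = ln y. Fitting Y = k·ln x + ln C by least squares:
Σln x = 7.0493, Σ(ln x)² = 11.1437, Σln y = 12.1673, Σln x·ln y = 19.1541.
Equations: 11.1437·k + 7.0493·ln C = 19.1541;  7.0493·k + 6·ln C = 12.1673.
Solving (det = 17.1702): k = 1.69797, ln C = 0.03298.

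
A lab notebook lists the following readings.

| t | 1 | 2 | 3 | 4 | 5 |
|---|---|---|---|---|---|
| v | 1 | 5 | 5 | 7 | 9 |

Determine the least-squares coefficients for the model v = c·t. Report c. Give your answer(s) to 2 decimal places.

Entries of AᵀA: Σt·t = 55.
Right-hand side: Σt·v = 99.
Normal equations: [[55]]·[c]ᵀ = [99]ᵀ.
c = 99/55 = 1.8.

c = 1.80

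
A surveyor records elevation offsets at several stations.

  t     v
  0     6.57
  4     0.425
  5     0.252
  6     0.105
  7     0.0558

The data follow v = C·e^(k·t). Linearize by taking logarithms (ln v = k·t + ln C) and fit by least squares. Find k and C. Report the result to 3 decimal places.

k = -0.681, C = 6.666

Linearized form: ln v = k·t + ln C. From the 5 transformed points,
Σt = 22.0000, Σ(t)² = 126.0000, Σln v = -5.4913, Σt·ln v = -44.0389.
Equations: 126.0000·k + 22.0000·ln C = -44.0389;  22.0000·k + 5·ln C = -5.4913.
Δ = 126.0000·5 − (22.0000)² = 146.0000; k = (-44.0389·5 − 22.0000·-5.4913)/146.0000 = -0.68073, ln C = (126.0000·-5.4913 − 22.0000·-44.0389)/146.0000 = 1.89698, so C = exp(1.89698) = 6.66571.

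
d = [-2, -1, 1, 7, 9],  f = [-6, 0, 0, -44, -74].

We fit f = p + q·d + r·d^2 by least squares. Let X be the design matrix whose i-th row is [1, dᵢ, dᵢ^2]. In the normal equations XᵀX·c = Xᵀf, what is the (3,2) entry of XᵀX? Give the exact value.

Row 3 ↔ basis d^2, column 2 ↔ basis d, so (XᵀX)_{3,2} = Σᵢ (d^2)·(d) = (4)·(-2) + (1)·(-1) + (1)·(1) + (49)·(7) + (81)·(9) = 1064.

1064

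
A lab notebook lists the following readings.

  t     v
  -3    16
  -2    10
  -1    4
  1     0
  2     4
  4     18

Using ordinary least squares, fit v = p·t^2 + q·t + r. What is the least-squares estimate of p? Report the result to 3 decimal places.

Sums needed: Σt^2·t^2 = 371, Σt^2·t = 37, Σt^2 = 35, Σt·t = 35, Σt = 1, Σ1 = 6.
And Σt^2·v = 492, Σt·v = 8, Σv = 52.
So AᵀA·[p, q, r]ᵀ = Aᵀv: [[371, 37, 35]; [37, 35, 1]; [35, 1, 6]]·[p, q, r]ᵀ = [492, 8, 52]ᵀ.
Inverting the 3×3 Gram matrix, [p, q, r]ᵀ = [899/660, -817/660, 51/55]ᵀ.

p = 1.362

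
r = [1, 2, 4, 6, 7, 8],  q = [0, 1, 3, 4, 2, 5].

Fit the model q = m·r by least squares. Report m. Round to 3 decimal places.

The normal equations are: 170·m = 92.
m = 92/170 = 0.541176.

m = 0.541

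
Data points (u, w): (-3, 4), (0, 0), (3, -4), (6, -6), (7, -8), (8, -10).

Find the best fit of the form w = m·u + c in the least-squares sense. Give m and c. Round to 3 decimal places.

m = -1.198, c = 0.193

XᵀX·[m, c]ᵀ = Xᵀw reads: 167·m + 21·c = -196;  21·m + 6·c = -24.
(Σu·u = 167, Σu = 21, Σ1 = 6, Σu·w = -196, Σw = -24.)
det = 167·6 − 21² = 561.
m = ((-196)·6 − 21·(-24))/561 = -224/187; c = (167·(-24) − 21·(-196))/561 = 36/187.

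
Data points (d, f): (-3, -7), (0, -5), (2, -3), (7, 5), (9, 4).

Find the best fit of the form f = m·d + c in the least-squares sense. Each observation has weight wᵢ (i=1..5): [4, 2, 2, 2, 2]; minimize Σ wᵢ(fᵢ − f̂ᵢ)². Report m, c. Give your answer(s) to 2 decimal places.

m = 1.04, c = -4.24

Setting ∂/∂m … = 0 gives: 304·m + 24·c = 214;  24·m + 12·c = -26.
(Σwᵢ·d·d = 304, Σwᵢ·d = 24, Σwᵢ·1 = 12, Σwᵢ·d·f = 214, Σwᵢ·f = -26.)
Eliminating c: 12·(row 1) − 24·(row 2) gives 3072·m = 12·214 − 24·(-26) = 3192, so m = 133/128.
Then c = ((-26) − 24·(133/128))/12 = -815/192.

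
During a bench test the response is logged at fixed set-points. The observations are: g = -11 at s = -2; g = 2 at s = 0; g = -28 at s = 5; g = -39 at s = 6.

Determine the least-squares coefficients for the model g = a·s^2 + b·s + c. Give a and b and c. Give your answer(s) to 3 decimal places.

The normal equations are: 1937·a + 333·b + 65·c = -2148;  333·a + 65·b + 9·c = -352;  65·a + 9·b + 4·c = -76.
Row-reducing yields a = -7055/4538, b = 11087/4538, c = 1738/2269.

a = -1.555, b = 2.443, c = 0.766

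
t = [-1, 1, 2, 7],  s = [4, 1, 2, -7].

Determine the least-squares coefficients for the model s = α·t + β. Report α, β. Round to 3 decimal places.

Forming XᵀX = [[55, 9]; [9, 4]] and Xᵀs = [-48, 0]ᵀ gives XᵀX·[α, β]ᵀ = Xᵀs.
det = 55·4 − 9² = 139.
α = ((-48)·4 − 9·0)/139 = -192/139; β = (55·0 − 9·(-48))/139 = 432/139.

α = -1.381, β = 3.108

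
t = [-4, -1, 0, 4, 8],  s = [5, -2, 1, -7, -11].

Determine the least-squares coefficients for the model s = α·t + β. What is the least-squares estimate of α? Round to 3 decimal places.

AᵀA·[α, β]ᵀ = Aᵀs reads: 97·α + 7·β = -134;  7·α + 5·β = -14.
(Σt·t = 97, Σt = 7, Σ1 = 5, Σt·s = -134, Σs = -14.)
det = 97·5 − 7² = 436.
α = ((-134)·5 − 7·(-14))/436 = -143/109; β = (97·(-14) − 7·(-134))/436 = -105/109.

α = -1.312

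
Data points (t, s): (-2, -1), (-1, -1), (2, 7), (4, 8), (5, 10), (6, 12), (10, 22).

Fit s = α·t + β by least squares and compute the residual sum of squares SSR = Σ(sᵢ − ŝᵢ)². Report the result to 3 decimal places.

Normal-equation sums: Σt·t = 186, Σt = 24, Σ1 = 7.
Right-hand side: Σt·s = 391, Σs = 57.
Normal equations: [[186, 24]; [24, 7]]·[α, β]ᵀ = [391, 57]ᵀ.
det = 186·7 − 24² = 726.
α = (391·7 − 24·57)/726 = 1369/726; β = (186·57 − 24·391)/726 = 203/121.
Residuals: 397/363, -575/726, 563/363, -443/363, -73/66, -120/121, 532/363; SSR = 7313/726.

SSR = 10.073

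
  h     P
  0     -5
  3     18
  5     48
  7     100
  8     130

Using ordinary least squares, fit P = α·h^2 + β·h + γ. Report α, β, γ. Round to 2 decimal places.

α = 1.97, β = 1.08, γ = -4.61

XᵀX·[α, β, γ]ᵀ = XᵀP reads: 7203·α + 1007·β + 147·γ = 14582;  1007·α + 147·β + 23·γ = 2034;  147·α + 23·β + 5·γ = 291.
Solving the 3×3 system (Gaussian elimination) gives α = 11411/5798, β = 3121/2899, γ = -26753/5798.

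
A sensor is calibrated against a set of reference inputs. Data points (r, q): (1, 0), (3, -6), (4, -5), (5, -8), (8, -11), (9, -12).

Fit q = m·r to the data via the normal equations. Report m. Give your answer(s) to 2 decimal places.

Compute the Gram sums: Σr·r = 196.
Moment sums: Σr·q = -274.
Hence m = -274 / 196 ≈ -1.39796.

m = -1.40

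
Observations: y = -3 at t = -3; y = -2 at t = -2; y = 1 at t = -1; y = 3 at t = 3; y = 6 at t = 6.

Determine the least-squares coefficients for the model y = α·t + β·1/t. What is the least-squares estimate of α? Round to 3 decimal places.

α = 1.110

From the data, Σt·t = 59, Σt·1/t = 5, Σ1/t·1/t = 3/2.
Moment sums: Σt·y = 57, Σ1/t·y = 3.
So MᵀM·[α, β]ᵀ = Mᵀy: [[59, 5]; [5, 3/2]]·[α, β]ᵀ = [57, 3]ᵀ.
det = 59·(3/2) − 5² = 127/2.
α = (57·(3/2) − 5·3)/(127/2) = 141/127; β = (59·3 − 5·57)/(127/2) = -216/127.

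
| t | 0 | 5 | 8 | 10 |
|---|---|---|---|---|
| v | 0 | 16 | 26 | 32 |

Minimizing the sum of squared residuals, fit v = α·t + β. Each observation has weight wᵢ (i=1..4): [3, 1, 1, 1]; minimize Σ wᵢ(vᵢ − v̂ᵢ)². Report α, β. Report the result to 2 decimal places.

α = 3.22, β = 0.00

The normal system MᵀWM·[α, β]ᵀ = MᵀWv is [[189, 23]; [23, 6]]·[α, β]ᵀ = [608, 74]ᵀ.
Eliminating β: 6·(row 1) − 23·(row 2) gives 605·α = 6·608 − 23·74 = 1946, so α = 1946/605.
Then β = (74 − 23·(1946/605))/6 = 2/605.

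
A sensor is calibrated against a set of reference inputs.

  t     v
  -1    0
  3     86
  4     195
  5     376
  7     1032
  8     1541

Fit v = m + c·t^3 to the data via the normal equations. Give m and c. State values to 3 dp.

m = 2.932, c = 3.002

The normal system AᵀA·[m, c]ᵀ = Aᵀv is [[6, 1070]; [1070, 400244]]·[m, c]ᵀ = [3230, 1204770]ᵀ.
Eliminating c: 400244·(row 1) − 1070·(row 2) gives 1256564·m = 400244·3230 − 1070·1204770 = 3684220, so m = 921055/314141.
Then c = (1204770 − 1070·(921055/314141))/400244 = 943130/314141.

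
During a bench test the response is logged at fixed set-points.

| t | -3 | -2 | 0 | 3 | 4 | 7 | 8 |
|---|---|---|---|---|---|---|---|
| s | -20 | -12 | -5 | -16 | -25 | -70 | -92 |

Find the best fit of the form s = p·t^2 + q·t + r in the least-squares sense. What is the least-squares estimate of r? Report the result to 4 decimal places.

r = -4.8911

From the data, Σt^2·t^2 = 6931, Σt^2·t = 911, Σt^2 = 151, Σt·t = 151, Σt = 17, Σ1 = 7.
And Σt^2·s = -10090, Σt·s = -1290, Σs = -240.
So AᵀA·[p, q, r]ᵀ = Aᵀs: [[6931, 911, 151]; [911, 151, 17]; [151, 17, 7]]·[p, q, r]ᵀ = [-10090, -1290, -240]ᵀ.
Row-reducing yields p = -89905/62307, q = 44425/62307, r = -13250/2709.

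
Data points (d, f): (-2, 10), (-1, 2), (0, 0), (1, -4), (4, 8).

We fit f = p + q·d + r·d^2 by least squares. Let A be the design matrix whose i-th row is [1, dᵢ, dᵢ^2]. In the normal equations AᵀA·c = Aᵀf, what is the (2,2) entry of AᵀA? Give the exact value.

Row 2 ↔ basis d, column 2 ↔ basis d, so (AᵀA)_{2,2} = Σᵢ (d)·(d) = (-2)·(-2) + (-1)·(-1) + (0)·(0) + (1)·(1) + (4)·(4) = 22.

22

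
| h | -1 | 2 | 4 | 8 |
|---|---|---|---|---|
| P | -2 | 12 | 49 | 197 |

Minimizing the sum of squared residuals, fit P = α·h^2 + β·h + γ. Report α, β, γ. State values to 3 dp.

From the data, Σh^2·h^2 = 4369, Σh^2·h = 583, Σh^2 = 85, Σh·h = 85, Σh = 13, Σ1 = 4.
And Σh^2·P = 13438, Σh·P = 1798, ΣP = 256.
Normal equations: [[4369, 583, 85]; [583, 85, 13]; [85, 13, 4]]·[α, β, γ]ᵀ = [13438, 1798, 256]ᵀ.
Inverting the 3×3 Gram matrix, [α, β, γ]ᵀ = [2533/859, 1235/859, -2864/859]ᵀ.

α = 2.949, β = 1.438, γ = -3.334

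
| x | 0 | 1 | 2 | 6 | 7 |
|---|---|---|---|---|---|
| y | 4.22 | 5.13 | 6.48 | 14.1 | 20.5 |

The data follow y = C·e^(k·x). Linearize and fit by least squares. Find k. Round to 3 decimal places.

k = 0.218

With ln yᵢ as the transformed response and xᵢ as the regressor:
Sums: Σx = 16.0000, Σ(x)² = 90.0000, Σln y = 10.6103, Σx·ln y = 42.3926.
Normal system: [[90.0000, 16.0000]; [16.0000, 5]]·[k, ln C]ᵀ = [42.3926, 10.6103]ᵀ.
Δ = 90.0000·5 − (16.0000)² = 194.0000; k = (42.3926·5 − 16.0000·10.6103)/194.0000 = 0.21752, ln C = (90.0000·10.6103 − 16.0000·42.3926)/194.0000 = 1.42599.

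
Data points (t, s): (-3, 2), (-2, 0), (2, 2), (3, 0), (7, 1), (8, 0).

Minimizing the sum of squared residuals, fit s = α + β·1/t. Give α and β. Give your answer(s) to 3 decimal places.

α = 0.818, β = 0.339

With design matrix X, XᵀX = [[6, 15/56]; [15/56, 21401/28224]] and Xᵀs = [5, 10/21]ᵀ.
Determinant 6·(21401/28224) − (15/56)² = 42127/9408.
α = (5·(21401/28224) − (15/56)·(10/21))/(42127/9408) = 103405/126381; β = (6·(10/21) − (15/56)·5)/(42127/9408) = 14280/42127.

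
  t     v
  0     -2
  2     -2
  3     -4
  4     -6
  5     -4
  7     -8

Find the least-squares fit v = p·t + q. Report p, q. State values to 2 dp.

The normal system AᵀA·[p, q]ᵀ = Aᵀv is [[103, 21]; [21, 6]]·[p, q]ᵀ = [-116, -26]ᵀ.
Determinant 103·6 − 21² = 177.
p = ((-116)·6 − 21·(-26))/177 = -50/59; q = (103·(-26) − 21·(-116))/177 = -242/177.

p = -0.85, q = -1.37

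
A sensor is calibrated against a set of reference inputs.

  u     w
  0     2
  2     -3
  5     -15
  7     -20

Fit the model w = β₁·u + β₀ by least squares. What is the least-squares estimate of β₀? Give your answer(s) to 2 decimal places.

Entries of AᵀA: Σu·u = 78, Σu = 14, Σ1 = 4.
Right-hand side: Σu·w = -221, Σw = -36.
So AᵀA·[β₁, β₀]ᵀ = Aᵀw: [[78, 14]; [14, 4]]·[β₁, β₀]ᵀ = [-221, -36]ᵀ.
det = 78·4 − 14² = 116.
β₁ = ((-221)·4 − 14·(-36))/116 = -95/29; β₀ = (78·(-36) − 14·(-221))/116 = 143/58.

β₀ = 2.47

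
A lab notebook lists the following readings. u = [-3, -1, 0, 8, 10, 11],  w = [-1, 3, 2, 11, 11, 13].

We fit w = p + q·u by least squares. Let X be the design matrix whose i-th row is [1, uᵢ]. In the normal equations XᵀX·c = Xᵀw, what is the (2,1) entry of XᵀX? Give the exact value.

Row 2 ↔ basis u, column 1 ↔ basis 1, so (XᵀX)_{2,1} = Σᵢ u = (-3)·(1) + (-1)·(1) + (0)·(1) + (8)·(1) + (10)·(1) + (11)·(1) = 25.

25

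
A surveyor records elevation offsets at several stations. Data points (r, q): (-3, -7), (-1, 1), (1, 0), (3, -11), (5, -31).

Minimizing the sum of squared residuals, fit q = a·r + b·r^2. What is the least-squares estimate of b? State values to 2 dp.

Normal-equation sums: Σr·r = 45, Σr·r^2 = 125, Σr^2·r^2 = 789.
And Σr·q = -168, Σr^2·q = -936.
AᵀA·[a, b]ᵀ = Aᵀq becomes [[45, 125]; [125, 789]]·[a, b]ᵀ = [-168, -936]ᵀ.
Eliminating b: 789·(row 1) − 125·(row 2) gives 19880·a = 789·(-168) − 125·(-936) = -15552, so a = -1944/2485.
Then b = ((-936) − 125·(-1944/2485))/789 = -528/497.

b = -1.06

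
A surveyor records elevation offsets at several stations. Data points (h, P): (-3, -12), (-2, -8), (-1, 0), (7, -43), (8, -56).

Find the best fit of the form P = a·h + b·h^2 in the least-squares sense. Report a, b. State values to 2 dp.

Entries of XᵀX: Σh·h = 127, Σh·h^2 = 819, Σh^2·h^2 = 6595.
And Σh·P = -697, Σh^2·P = -5831.
Normal equations: [[127, 819]; [819, 6595]]·[a, b]ᵀ = [-697, -5831]ᵀ.
Determinant 127·6595 − 819² = 166804.
a = ((-697)·6595 − 819·(-5831))/166804 = 5261/4906; b = (127·(-5831) − 819·(-697))/166804 = -4991/4906.

a = 1.07, b = -1.02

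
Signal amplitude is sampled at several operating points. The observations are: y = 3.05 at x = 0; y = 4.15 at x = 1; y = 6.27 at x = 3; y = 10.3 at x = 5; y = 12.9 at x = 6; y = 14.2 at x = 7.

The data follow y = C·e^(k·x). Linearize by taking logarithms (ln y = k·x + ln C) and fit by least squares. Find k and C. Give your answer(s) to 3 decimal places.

k = 0.224, C = 3.205

With ln yᵢ as the transformed response and xᵢ as the regressor:
Sums: Σx = 22.0000, Σ(x)² = 120.0000, Σln y = 11.9166, Σx·ln y = 52.5072.
Normal system: [[120.0000, 22.0000]; [22.0000, 6]]·[k, ln C]ᵀ = [52.5072, 11.9166]ᵀ.
Slope k = (n·Σx·ln y − Σx·Σln y)/(n·Σ(x)² − (Σx)²) = (6·52.5072 − 22.0000·11.9166)/236.0000 = 0.22406; ln C = (Σln y − k·Σx)/n = 1.16457, so C = exp(1.16457) = 3.20454.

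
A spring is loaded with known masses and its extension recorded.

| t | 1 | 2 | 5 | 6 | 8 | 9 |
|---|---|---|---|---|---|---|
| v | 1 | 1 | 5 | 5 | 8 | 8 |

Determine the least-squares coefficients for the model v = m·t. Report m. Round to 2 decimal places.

m = 0.92

The normal equations are: 211·m = 194.
m = 194/211 = 0.919431.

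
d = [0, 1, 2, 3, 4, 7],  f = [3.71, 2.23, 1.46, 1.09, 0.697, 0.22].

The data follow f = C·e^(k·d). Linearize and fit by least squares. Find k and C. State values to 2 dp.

k = -0.40, C = 3.45

With ln fᵢ as the transformed response and dᵢ as the regressor:
AᵀA = [[79.0000, 17.0000]; [17.0000, 6]], rhs = [-10.2254, 0.7025]ᵀ  (here Σd = 17.0000, Σ(d)² = 79.0000, Σln f = 0.7025, Σd·ln f = -10.2254).
Slope k = (n·Σd·ln f − Σd·Σln f)/(n·Σ(d)² − (Σd)²) = (6·-10.2254 − 17.0000·0.7025)/185.0000 = -0.39619; ln C = (Σln f − k·Σd)/n = 1.23964, so C = exp(1.23964) = 3.45436.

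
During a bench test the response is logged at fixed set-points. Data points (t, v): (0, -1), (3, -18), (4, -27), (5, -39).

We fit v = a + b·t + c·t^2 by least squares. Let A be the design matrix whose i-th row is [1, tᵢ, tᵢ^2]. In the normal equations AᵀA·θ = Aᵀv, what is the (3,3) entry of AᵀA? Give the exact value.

Row 3 ↔ basis t^2, column 3 ↔ basis t^2, so (AᵀA)_{3,3} = Σᵢ (t^2)·(t^2) = (0)·(0) + (9)·(9) + (16)·(16) + (25)·(25) = 962.

962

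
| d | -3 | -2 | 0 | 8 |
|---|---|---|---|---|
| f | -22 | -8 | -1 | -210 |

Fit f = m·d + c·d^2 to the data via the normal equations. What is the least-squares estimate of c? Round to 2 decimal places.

c = -3.05

With design matrix A, AᵀA = [[77, 477]; [477, 4193]] and Aᵀf = [-1598, -13670]ᵀ.
Δ = 77·4193 − 477² = 95332.
m = ((-1598)·4193 − 477·(-13670))/95332 = -44956/23833; c = (77·(-13670) − 477·(-1598))/95332 = -72586/23833.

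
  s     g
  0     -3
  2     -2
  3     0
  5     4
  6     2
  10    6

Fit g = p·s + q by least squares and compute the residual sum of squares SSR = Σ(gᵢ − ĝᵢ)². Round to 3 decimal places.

SSR = 6.614

Compute the Gram sums: Σs·s = 174, Σs = 26, Σ1 = 6.
And Σs·g = 88, Σg = 7.
AᵀA·[p, q]ᵀ = Aᵀg becomes [[174, 26]; [26, 6]]·[p, q]ᵀ = [88, 7]ᵀ.
Δ = 174·6 − 26² = 368.
p = (88·6 − 26·7)/368 = 173/184; q = (174·7 − 26·88)/368 = -535/184.
Residuals: -17/184, -179/184, 2/23, 203/92, -135/184, -91/184; SSR = 1217/184.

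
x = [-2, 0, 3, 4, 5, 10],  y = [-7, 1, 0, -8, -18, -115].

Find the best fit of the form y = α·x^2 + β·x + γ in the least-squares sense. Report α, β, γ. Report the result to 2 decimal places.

With design matrix M, MᵀM = [[10978, 1208, 154]; [1208, 154, 20]; [154, 20, 6]] and Mᵀy = [-12106, -1258, -147]ᵀ.
Row-reducing yields α = -291367/196476, β = 294901/98238, γ = 232917/65492.

α = -1.48, β = 3.00, γ = 3.56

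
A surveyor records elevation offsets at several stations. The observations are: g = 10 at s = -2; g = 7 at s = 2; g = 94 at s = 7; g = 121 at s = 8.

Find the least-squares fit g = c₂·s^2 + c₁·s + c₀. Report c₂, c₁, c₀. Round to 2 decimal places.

c₂ = 1.97, c₁ = -0.61, c₀ = 0.76

Setting ∂/∂c₂ … = 0 gives: 6529·c₂ + 855·c₁ + 121·c₀ = 12418;  855·c₂ + 121·c₁ + 15·c₀ = 1620;  121·c₂ + 15·c₁ + 4·c₀ = 232.
(Σs^2·s^2 = 6529, Σs^2·s = 855, Σs^2 = 121, Σs·s = 121, Σs = 15, Σ1 = 4, Σs^2·g = 12418, Σs·g = 1620, Σg = 232.)
Row-reducing yields c₂ = 433/220, c₁ = -27/44, c₀ = 42/55.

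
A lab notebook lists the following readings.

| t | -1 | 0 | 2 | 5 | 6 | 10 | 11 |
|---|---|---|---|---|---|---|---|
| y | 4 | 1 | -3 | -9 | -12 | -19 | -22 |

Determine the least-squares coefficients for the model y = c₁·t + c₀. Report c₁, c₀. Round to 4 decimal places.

Normal-equation sums: Σt·t = 287, Σt = 33, Σ1 = 7.
For Mᵀy: Σt·y = -559, Σy = -60.
Normal equations: [[287, 33]; [33, 7]]·[c₁, c₀]ᵀ = [-559, -60]ᵀ.
Determinant 287·7 − 33² = 920.
c₁ = ((-559)·7 − 33·(-60))/920 = -1933/920; c₀ = (287·(-60) − 33·(-559))/920 = 1227/920.

c₁ = -2.1011, c₀ = 1.3337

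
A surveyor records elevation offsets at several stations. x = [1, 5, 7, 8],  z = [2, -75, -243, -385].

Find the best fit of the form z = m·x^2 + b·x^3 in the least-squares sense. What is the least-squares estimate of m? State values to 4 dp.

m = 2.1179

Sums needed: Σx^2·x^2 = 7123, Σx^2·x^3 = 52701, Σx^3·x^3 = 395419.
For Mᵀz: Σx^2·z = -38420, Σx^3·z = -289842.
So MᵀM·[m, b]ᵀ = Mᵀz: [[7123, 52701]; [52701, 395419]]·[m, b]ᵀ = [-38420, -289842]ᵀ.
Determinant 7123·395419 − 52701² = 39174136.
m = ((-38420)·395419 − 52701·(-289842))/39174136 = 41482631/19587068; b = (7123·(-289842) − 52701·(-38420))/39174136 = -19886073/19587068.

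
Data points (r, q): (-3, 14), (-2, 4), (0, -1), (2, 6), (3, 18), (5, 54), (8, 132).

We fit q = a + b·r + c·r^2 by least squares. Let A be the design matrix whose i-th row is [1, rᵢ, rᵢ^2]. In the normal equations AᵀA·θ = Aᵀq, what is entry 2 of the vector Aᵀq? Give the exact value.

1342

Entry 2 ↔ basis r, so (Aᵀq)_{2} = Σᵢ (r)·qᵢ = (-3)·(14) + (-2)·(4) + (0)·(-1) + (2)·(6) + (3)·(18) + (5)·(54) + (8)·(132) = 1342.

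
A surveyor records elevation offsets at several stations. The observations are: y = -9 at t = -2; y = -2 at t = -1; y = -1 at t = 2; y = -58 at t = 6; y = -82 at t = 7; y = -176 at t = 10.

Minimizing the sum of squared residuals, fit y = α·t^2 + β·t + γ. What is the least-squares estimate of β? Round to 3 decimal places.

From the data, Σt^2·t^2 = 13730, Σt^2·t = 1558, Σt^2 = 194, Σt·t = 194, Σt = 22, Σ1 = 6.
Moment sums: Σt^2·y = -23748, Σt·y = -2664, Σy = -328.
AᵀA·[α, β, γ]ᵀ = Aᵀy becomes [[13730, 1558, 194]; [1558, 194, 22]; [194, 22, 6]]·[α, β, γ]ᵀ = [-23748, -2664, -328]ᵀ.
Solving the 3×3 system (Gaussian elimination) gives α = -3153/1604, β = 14363/8020, γ = 4661/2005.

β = 1.791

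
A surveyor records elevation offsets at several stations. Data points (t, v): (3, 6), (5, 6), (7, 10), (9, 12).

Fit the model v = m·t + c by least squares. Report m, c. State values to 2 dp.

m = 1.10, c = 1.90

Compute the Gram sums: Σt·t = 164, Σt = 24, Σ1 = 4.
For Aᵀv: Σt·v = 226, Σv = 34.
Normal equations: [[164, 24]; [24, 4]]·[m, c]ᵀ = [226, 34]ᵀ.
Eliminating c: 4·(row 1) − 24·(row 2) gives 80·m = 4·226 − 24·34 = 88, so m = 11/10.
Then c = (34 − 24·(11/10))/4 = 19/10.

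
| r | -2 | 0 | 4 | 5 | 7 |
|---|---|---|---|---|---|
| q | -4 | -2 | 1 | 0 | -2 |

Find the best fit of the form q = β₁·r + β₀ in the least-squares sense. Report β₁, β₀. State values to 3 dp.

β₁ = 0.321, β₀ = -2.299

From the data, Σr·r = 94, Σr = 14, Σ1 = 5.
Moment sums: Σr·q = -2, Σq = -7.
So XᵀX·[β₁, β₀]ᵀ = Xᵀq: [[94, 14]; [14, 5]]·[β₁, β₀]ᵀ = [-2, -7]ᵀ.
Eliminating β₀: 5·(row 1) − 14·(row 2) gives 274·β₁ = 5·(-2) − 14·(-7) = 88, so β₁ = 44/137.
Then β₀ = ((-7) − 14·(44/137))/5 = -315/137.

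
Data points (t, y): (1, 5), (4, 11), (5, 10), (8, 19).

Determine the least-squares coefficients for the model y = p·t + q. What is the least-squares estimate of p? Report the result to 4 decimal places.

Entries of XᵀX: Σt·t = 106, Σt = 18, Σ1 = 4.
Moment sums: Σt·y = 251, Σy = 45.
Δ = 106·4 − 18² = 100.
p = (251·4 − 18·45)/100 = 97/50; q = (106·45 − 18·251)/100 = 63/25.

p = 1.9400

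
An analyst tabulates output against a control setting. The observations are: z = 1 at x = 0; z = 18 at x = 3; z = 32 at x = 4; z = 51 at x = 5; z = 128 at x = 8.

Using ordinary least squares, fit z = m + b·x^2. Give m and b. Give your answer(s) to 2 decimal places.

AᵀA·[m, b]ᵀ = Aᵀz reads: 5·m + 114·b = 230;  114·m + 5058·b = 10141.
(Σ1 = 5, Σx^2 = 114, Σx^2·x^2 = 5058, Σz = 230, Σx^2·z = 10141.)
det = 5·5058 − 114² = 12294.
m = (230·5058 − 114·10141)/12294 = 1211/2049; b = (5·10141 − 114·230)/12294 = 24485/12294.

m = 0.59, b = 1.99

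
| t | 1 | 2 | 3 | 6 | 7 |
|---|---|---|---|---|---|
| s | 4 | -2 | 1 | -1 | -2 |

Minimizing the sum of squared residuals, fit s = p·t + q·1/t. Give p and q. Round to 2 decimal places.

p = -0.33, q = 3.23

The normal system MᵀM·[p, q]ᵀ = Mᵀs is [[99, 5]; [5, 1243/882]]·[p, q]ᵀ = [-17, 121/42]ᵀ.
Eliminating q: (1243/882)·(row 1) − 5·(row 2) gives (11223/98)·p = (1243/882)·(-17) − 5·(121/42) = -16918/441, so p = -33836/101007.
Then q = ((121/42) − 5·(-33836/101007))/(1243/882) = 36281/11223.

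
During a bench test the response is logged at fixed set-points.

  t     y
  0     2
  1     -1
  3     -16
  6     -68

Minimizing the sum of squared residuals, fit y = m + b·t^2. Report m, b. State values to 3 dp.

m = 1.444, b = -1.930

Setting ∂/∂m … = 0 gives: 4·m + 46·b = -83;  46·m + 1378·b = -2593.
(Σ1 = 4, Σt^2 = 46, Σt^2·t^2 = 1378, Σy = -83, Σt^2·y = -2593.)
Δ = 4·1378 − 46² = 3396.
m = ((-83)·1378 − 46·(-2593))/3396 = 1226/849; b = (4·(-2593) − 46·(-83))/3396 = -3277/1698.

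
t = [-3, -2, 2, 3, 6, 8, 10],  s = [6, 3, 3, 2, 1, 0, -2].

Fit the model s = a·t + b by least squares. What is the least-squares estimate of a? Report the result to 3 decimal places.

a = -0.491

Normal-equation sums: Σt·t = 226, Σt = 24, Σ1 = 7.
Right-hand side: Σt·s = -26, Σs = 13.
XᵀX·[a, b]ᵀ = Xᵀs becomes [[226, 24]; [24, 7]]·[a, b]ᵀ = [-26, 13]ᵀ.
Eliminating b: 7·(row 1) − 24·(row 2) gives 1006·a = 7·(-26) − 24·13 = -494, so a = -247/503.
Then b = (13 − 24·(-247/503))/7 = 1781/503.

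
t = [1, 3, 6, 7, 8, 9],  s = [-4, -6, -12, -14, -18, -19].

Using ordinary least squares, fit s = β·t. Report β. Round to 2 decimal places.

β = -2.11

Forming AᵀA = [[240]] and Aᵀs = [-507]ᵀ gives AᵀA·[β]ᵀ = Aᵀs.
β = (-507)/240 = -2.1125.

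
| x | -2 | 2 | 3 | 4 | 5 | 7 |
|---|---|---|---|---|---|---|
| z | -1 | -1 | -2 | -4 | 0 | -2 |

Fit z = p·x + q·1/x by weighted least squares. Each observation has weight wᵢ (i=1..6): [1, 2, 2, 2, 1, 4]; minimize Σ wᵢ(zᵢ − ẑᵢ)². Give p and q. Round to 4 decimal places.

p = -0.3215, q = -0.9170

The normal system AᵀWA·[p, q]ᵀ = AᵀWz is [[283, 12]; [12, 107503/88200]]·[p, q]ᵀ = [-102, -209/42]ᵀ.
det = 283·(107503/88200) − 12² = 17722549/88200.
p = ((-102)·(107503/88200) − 12·(-209/42))/(17722549/88200) = -5698506/17722549; q = (283·(-209/42) − 12·(-102))/(17722549/88200) = -16251900/17722549.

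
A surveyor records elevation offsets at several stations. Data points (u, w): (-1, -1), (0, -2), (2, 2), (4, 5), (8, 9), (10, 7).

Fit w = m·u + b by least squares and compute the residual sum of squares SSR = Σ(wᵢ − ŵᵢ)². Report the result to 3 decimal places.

Normal-equation sums: Σu·u = 185, Σu = 23, Σ1 = 6.
For Aᵀw: Σu·w = 167, Σw = 20.
AᵀA·[m, b]ᵀ = Aᵀw becomes [[185, 23]; [23, 6]]·[m, b]ᵀ = [167, 20]ᵀ.
Determinant 185·6 − 23² = 581.
m = (167·6 − 23·20)/581 = 542/581; b = (185·20 − 23·167)/581 = -141/581.
Residuals: 102/581, -1021/581, 219/581, 878/581, 1034/581, -1212/581; SSR = 7590/581.

SSR = 13.064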